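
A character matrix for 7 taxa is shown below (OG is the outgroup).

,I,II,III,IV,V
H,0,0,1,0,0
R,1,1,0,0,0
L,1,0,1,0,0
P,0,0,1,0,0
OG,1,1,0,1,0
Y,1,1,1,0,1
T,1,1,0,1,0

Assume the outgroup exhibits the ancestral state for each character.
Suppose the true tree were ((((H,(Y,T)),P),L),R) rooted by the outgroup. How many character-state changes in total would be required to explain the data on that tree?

9

Map each character onto ((((H,(Y,T)),P),L),R) (rooted by OG) and count the minimum state changes it requires (Fitch parsimony):
I: 2; II: 2; III: 2; IV: 2; V: 1.
Total tree length = 9.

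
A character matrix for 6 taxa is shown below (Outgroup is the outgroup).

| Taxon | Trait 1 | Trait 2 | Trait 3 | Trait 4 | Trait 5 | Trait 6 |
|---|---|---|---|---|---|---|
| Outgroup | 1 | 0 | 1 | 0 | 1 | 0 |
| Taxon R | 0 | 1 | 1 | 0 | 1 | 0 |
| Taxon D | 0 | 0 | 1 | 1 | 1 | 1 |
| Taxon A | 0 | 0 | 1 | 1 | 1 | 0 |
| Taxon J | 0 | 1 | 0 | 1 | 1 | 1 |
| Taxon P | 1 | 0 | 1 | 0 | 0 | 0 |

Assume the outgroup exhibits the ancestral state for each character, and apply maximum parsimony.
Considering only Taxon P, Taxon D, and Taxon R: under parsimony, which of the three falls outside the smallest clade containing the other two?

Taxon P

Character polarity is set by the outgroup: the derived state is whichever differs from the outgroup's state, so for Trait 1, Trait 3, Trait 5 the derived state is '0', and for the remaining characters it is '1'.
Only Taxon A, Taxon D, Taxon J, and Taxon R show the derived state '0' for Trait 1, supporting them as a clade.
Trait 2 (state '1') occurs in Taxon J and Taxon R but conflicts with the nesting implied by the other characters — most parsimoniously interpreted as homoplasy.
Trait 3: derived state '0' in Taxon J only — an autapomorphy, so it tells us nothing about relationships among taxa.
Trait 4: derived state '1' in Taxon A, Taxon D, and Taxon J only — synapomorphy for {Taxon A, Taxon D, Taxon J}.
Trait 5: derived state '0' in Taxon P only — an autapomorphy, so it tells us nothing about relationships among taxa.
Trait 6: derived state '1' in Taxon D and Taxon J only — synapomorphy for {Taxon D, Taxon J}.
Most parsimonious ingroup topology: ((Taxon R,((Taxon D,Taxon J),Taxon A)),Taxon P).
Taxon D and Taxon R share a more recent common ancestor with each other than either does with Taxon P, so Taxon P is the least closely related of the three.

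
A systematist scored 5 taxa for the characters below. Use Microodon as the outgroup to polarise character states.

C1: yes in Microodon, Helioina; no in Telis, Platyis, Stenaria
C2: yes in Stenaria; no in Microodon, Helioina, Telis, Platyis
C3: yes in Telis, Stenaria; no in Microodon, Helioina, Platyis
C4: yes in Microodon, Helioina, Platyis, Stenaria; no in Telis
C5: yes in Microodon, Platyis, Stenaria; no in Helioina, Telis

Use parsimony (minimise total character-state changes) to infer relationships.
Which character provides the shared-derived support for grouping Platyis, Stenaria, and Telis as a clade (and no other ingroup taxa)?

Character polarity is set by the outgroup: the derived state is whichever differs from the outgroup's state, so for C1, C4, C5 the derived state is 'no', and for the remaining characters it is 'yes'.
Only Platyis, Stenaria, and Telis show the derived state 'no' for C1, supporting them as a clade.
C2: derived state 'yes' in Stenaria only — an autapomorphy, so it tells us nothing about relationships among taxa.
Only Stenaria and Telis show the derived state 'yes' for C3, supporting them as a clade.
C4: derived state 'no' in Telis only — an autapomorphy, so it tells us nothing about relationships among taxa.
C5 (state 'no') occurs in Helioina and Telis but conflicts with the nesting implied by the other characters — most parsimoniously interpreted as homoplasy.
Most parsimonious ingroup topology: (Helioina,((Telis,Stenaria),Platyis)).
The clade {Platyis, Stenaria, Telis} is supported by C1: its derived state 'no' occurs in exactly those taxa and in no other taxon (including the outgroup).

C1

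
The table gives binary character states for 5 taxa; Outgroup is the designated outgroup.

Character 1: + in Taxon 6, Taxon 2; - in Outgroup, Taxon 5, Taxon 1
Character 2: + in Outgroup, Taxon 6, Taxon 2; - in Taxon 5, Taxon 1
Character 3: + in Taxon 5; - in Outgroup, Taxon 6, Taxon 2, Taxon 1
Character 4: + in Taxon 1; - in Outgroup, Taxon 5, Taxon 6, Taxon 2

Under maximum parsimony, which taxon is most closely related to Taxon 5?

Taxon 1

Character polarity is set by the outgroup: the derived state is whichever differs from the outgroup's state, so for Character 2 the derived state is '-', and for the remaining characters it is '+'.
Character 1: derived state '+' in Taxon 2 and Taxon 6 only — synapomorphy for {Taxon 2, Taxon 6}.
Character 2: derived state '-' in Taxon 1 and Taxon 5 only — synapomorphy for {Taxon 1, Taxon 5}.
Character 3 (derived state '+') is unique to Taxon 5 (autapomorphy; uninformative for grouping).
Character 4 (derived state '+') is unique to Taxon 1 (autapomorphy; uninformative for grouping).
Most parsimonious ingroup topology: ((Taxon 5,Taxon 1),(Taxon 6,Taxon 2)).
Taxon 5 and Taxon 1 form a cherry on this tree, so they are sister taxa.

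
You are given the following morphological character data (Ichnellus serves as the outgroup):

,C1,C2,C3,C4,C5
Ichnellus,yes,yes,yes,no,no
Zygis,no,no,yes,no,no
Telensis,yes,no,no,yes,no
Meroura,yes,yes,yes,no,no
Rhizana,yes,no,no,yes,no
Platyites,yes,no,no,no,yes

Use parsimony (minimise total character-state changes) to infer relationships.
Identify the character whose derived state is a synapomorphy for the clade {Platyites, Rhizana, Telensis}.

C3

Character polarity is set by the outgroup: the derived state is whichever differs from the outgroup's state, so for C1, C2, C3 the derived state is 'no', and for the remaining characters it is 'yes'.
C1: derived state 'no' in Zygis only — an autapomorphy, so it tells us nothing about relationships among taxa.
C2: derived state 'no' in Platyites, Rhizana, Telensis, and Zygis only — synapomorphy for {Platyites, Rhizana, Telensis, Zygis}.
Only Platyites, Rhizana, and Telensis show the derived state 'no' for C3, supporting them as a clade.
C4: derived state 'yes' in Rhizana and Telensis only — synapomorphy for {Rhizana, Telensis}.
C5: derived state 'yes' in Platyites only — an autapomorphy, so it tells us nothing about relationships among taxa.
Most parsimonious ingroup topology: ((Zygis,((Telensis,Rhizana),Platyites)),Meroura).
The clade {Platyites, Rhizana, Telensis} is supported by C3: its derived state 'no' occurs in exactly those taxa and in no other taxon (including the outgroup).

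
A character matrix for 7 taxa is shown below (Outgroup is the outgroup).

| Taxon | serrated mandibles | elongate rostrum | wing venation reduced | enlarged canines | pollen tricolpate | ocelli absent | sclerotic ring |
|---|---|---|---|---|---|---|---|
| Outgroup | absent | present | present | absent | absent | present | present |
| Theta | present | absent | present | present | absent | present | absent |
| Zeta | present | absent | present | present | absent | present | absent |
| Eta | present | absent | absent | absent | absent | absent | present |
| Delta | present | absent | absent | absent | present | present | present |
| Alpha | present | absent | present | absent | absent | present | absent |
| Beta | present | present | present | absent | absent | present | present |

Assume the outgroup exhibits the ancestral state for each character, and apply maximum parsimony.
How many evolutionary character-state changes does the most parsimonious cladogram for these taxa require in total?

Character polarity is set by the outgroup: the derived state is whichever differs from the outgroup's state, so for elongate rostrum, wing venation reduced, ocelli absent, sclerotic ring the derived state is 'absent', and for the remaining characters it is 'present'.
serrated mandibles (derived state 'present') is shared by all ingroup taxa — unites the whole ingroup.
Only Alpha, Delta, Eta, Theta, and Zeta show the derived state 'absent' for elongate rostrum, supporting them as a clade.
wing venation reduced: derived state 'absent' in Delta and Eta only — synapomorphy for {Delta, Eta}.
enlarged canines (derived state 'present') is shared by Theta and Zeta — a synapomorphy uniting that clade.
pollen tricolpate (derived state 'present') is unique to Delta (autapomorphy; uninformative for grouping).
ocelli absent (derived state 'absent') is unique to Eta (autapomorphy; uninformative for grouping).
Only Alpha, Theta, and Zeta show the derived state 'absent' for sclerotic ring, supporting them as a clade.
Most parsimonious ingroup topology: ((((Theta,Zeta),Alpha),(Eta,Delta)),Beta).
Changes per character on this tree: serrated mandibles: 1; elongate rostrum: 1; wing venation reduced: 1; enlarged canines: 1; pollen tricolpate: 1; ocelli absent: 1; sclerotic ring: 1.
Total = 7.

7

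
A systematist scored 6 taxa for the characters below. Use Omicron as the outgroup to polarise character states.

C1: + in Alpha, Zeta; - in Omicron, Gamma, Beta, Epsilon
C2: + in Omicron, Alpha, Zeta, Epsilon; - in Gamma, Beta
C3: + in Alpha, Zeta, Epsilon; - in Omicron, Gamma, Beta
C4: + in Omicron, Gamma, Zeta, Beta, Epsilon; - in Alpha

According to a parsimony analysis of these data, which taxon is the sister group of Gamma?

Beta

Character polarity is set by the outgroup: the derived state is whichever differs from the outgroup's state, so for C2, C4 the derived state is '-', and for the remaining characters it is '+'.
C1: derived state '+' in Alpha and Zeta only — synapomorphy for {Alpha, Zeta}.
C2 (derived state '-') is shared by Beta and Gamma — a synapomorphy uniting that clade.
Only Alpha, Epsilon, and Zeta show the derived state '+' for C3, supporting them as a clade.
C4 (derived state '-') is unique to Alpha (autapomorphy; uninformative for grouping).
Most parsimonious ingroup topology: (((Alpha,Zeta),Epsilon),(Gamma,Beta)).
Gamma and Beta form a cherry on this tree, so they are sister taxa.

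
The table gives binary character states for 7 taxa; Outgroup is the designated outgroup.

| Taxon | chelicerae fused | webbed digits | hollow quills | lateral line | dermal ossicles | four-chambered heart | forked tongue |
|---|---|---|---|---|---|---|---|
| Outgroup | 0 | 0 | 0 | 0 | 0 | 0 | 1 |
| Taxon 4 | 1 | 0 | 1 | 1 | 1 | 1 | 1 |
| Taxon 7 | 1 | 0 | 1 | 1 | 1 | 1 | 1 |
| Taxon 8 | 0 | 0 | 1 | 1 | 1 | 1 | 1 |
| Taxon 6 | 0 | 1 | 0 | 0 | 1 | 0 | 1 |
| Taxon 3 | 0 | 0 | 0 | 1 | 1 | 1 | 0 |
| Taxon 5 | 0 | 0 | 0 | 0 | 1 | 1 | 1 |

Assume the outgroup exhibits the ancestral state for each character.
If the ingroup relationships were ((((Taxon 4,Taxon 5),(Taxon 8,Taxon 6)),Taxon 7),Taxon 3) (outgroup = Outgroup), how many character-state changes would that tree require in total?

13

Map each character onto ((((Taxon 4,Taxon 5),(Taxon 8,Taxon 6)),Taxon 7),Taxon 3) (rooted by Outgroup) and count the minimum state changes it requires (Fitch parsimony):
chelicerae fused: 2; webbed digits: 1; hollow quills: 3; lateral line: 3; dermal ossicles: 1; four-chambered heart: 2; forked tongue: 1.
Total tree length = 13.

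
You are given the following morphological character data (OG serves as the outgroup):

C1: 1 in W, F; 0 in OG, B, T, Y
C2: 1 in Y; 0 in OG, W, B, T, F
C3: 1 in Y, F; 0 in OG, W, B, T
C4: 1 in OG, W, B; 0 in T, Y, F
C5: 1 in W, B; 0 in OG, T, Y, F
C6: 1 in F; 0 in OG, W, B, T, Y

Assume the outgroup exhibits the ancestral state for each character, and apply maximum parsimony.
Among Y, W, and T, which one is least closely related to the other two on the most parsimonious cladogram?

W

Character polarity is set by the outgroup: the derived state is whichever differs from the outgroup's state, so for C4 the derived state is '0', and for the remaining characters it is '1'.
C1 groups F and W, which is incompatible with the clades supported by the remaining characters; treating it as convergent (homoplasy) costs fewer steps than any alternative tree.
C2 (derived state '1') is unique to Y (autapomorphy; uninformative for grouping).
Only F and Y show the derived state '1' for C3, supporting them as a clade.
Only F, T, and Y show the derived state '0' for C4, supporting them as a clade.
Only B and W show the derived state '1' for C5, supporting them as a clade.
C6 (derived state '1') is unique to F (autapomorphy; uninformative for grouping).
Most parsimonious ingroup topology: ((W,B),(T,(Y,F))).
Y and T share a more recent common ancestor with each other than either does with W, so W is the least closely related of the three.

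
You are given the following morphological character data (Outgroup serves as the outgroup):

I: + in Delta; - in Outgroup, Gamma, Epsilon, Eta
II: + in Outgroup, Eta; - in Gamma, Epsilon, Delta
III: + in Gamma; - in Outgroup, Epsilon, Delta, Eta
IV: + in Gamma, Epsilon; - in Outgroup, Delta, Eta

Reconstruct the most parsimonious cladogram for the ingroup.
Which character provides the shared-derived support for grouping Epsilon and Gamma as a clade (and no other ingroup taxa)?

Character polarity is set by the outgroup: the derived state is whichever differs from the outgroup's state, so for II the derived state is '-', and for the remaining characters it is '+'.
I: derived state '+' in Delta only — an autapomorphy, so it tells us nothing about relationships among taxa.
II (derived state '-') is shared by Delta, Epsilon, and Gamma — a synapomorphy uniting that clade.
III: derived state '+' in Gamma only — an autapomorphy, so it tells us nothing about relationships among taxa.
IV (derived state '+') is shared by Epsilon and Gamma — a synapomorphy uniting that clade.
Most parsimonious ingroup topology: (((Gamma,Epsilon),Delta),Eta).
The clade {Epsilon, Gamma} is supported by IV: its derived state '+' occurs in exactly those taxa and in no other taxon (including the outgroup).

IV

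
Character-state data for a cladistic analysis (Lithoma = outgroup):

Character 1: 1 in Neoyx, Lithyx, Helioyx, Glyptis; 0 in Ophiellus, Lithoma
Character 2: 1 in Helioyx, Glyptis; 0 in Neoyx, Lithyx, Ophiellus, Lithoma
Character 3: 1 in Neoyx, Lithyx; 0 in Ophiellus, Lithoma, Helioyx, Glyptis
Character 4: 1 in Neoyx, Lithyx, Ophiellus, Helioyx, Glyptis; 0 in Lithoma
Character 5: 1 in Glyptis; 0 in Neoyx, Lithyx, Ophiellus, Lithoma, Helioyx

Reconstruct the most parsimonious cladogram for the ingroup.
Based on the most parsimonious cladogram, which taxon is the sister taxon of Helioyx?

The outgroup has state '0' for every character, so '1' is the derived state throughout.
Character 1: derived state '1' in Glyptis, Helioyx, Lithyx, and Neoyx only — synapomorphy for {Glyptis, Helioyx, Lithyx, Neoyx}.
Character 2: derived state '1' in Glyptis and Helioyx only — synapomorphy for {Glyptis, Helioyx}.
Character 3 (derived state '1') is shared by Lithyx and Neoyx — a synapomorphy uniting that clade.
Character 4 (derived state '1') is shared by all ingroup taxa — unites the whole ingroup.
Character 5 (derived state '1') is unique to Glyptis (autapomorphy; uninformative for grouping).
Most parsimonious ingroup topology: (((Helioyx,Glyptis),(Neoyx,Lithyx)),Ophiellus).
Helioyx and Glyptis form a cherry on this tree, so they are sister taxa.

Glyptis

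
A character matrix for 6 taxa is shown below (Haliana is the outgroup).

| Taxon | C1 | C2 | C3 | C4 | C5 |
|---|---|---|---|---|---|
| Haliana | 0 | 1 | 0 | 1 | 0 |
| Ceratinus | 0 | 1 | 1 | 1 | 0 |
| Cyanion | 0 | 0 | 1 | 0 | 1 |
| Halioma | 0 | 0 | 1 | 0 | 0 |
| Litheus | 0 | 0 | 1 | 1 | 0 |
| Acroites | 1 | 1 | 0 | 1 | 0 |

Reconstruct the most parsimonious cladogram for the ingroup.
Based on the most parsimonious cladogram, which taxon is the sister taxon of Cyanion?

Halioma

Character polarity is set by the outgroup: the derived state is whichever differs from the outgroup's state, so for C2, C4 the derived state is '0', and for the remaining characters it is '1'.
C1: derived state '1' in Acroites only — an autapomorphy, so it tells us nothing about relationships among taxa.
C2: derived state '0' in Cyanion, Halioma, and Litheus only — synapomorphy for {Cyanion, Halioma, Litheus}.
Only Ceratinus, Cyanion, Halioma, and Litheus show the derived state '1' for C3, supporting them as a clade.
C4: derived state '0' in Cyanion and Halioma only — synapomorphy for {Cyanion, Halioma}.
C5: derived state '1' in Cyanion only — an autapomorphy, so it tells us nothing about relationships among taxa.
Most parsimonious ingroup topology: ((Ceratinus,((Cyanion,Halioma),Litheus)),Acroites).
Cyanion and Halioma form a cherry on this tree, so they are sister taxa.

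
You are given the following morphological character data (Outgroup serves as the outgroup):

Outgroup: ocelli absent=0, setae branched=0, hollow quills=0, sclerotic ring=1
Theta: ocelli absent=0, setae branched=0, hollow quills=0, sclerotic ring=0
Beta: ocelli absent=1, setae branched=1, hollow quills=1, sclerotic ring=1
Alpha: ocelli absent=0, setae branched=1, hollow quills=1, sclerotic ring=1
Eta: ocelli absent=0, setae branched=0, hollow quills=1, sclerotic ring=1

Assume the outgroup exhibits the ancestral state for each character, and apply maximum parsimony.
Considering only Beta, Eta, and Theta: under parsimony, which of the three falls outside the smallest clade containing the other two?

Character polarity is set by the outgroup: the derived state is whichever differs from the outgroup's state, so for sclerotic ring the derived state is '0', and for the remaining characters it is '1'.
ocelli absent (derived state '1') is unique to Beta (autapomorphy; uninformative for grouping).
Only Alpha and Beta show the derived state '1' for setae branched, supporting them as a clade.
hollow quills: derived state '1' in Alpha, Beta, and Eta only — synapomorphy for {Alpha, Beta, Eta}.
sclerotic ring: derived state '0' in Theta only — an autapomorphy, so it tells us nothing about relationships among taxa.
Most parsimonious ingroup topology: (Theta,((Beta,Alpha),Eta)).
Beta and Eta share a more recent common ancestor with each other than either does with Theta, so Theta is the least closely related of the three.

Theta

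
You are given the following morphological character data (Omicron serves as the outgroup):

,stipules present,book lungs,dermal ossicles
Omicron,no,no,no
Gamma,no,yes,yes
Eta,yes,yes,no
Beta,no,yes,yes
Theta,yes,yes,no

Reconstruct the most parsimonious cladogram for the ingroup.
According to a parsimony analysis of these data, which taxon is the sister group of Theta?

Eta

The outgroup has state 'no' for every character, so 'yes' is the derived state throughout.
stipules present (derived state 'yes') is shared by Eta and Theta — a synapomorphy uniting that clade.
book lungs (derived state 'yes') is shared by all ingroup taxa — unites the whole ingroup.
Only Beta and Gamma show the derived state 'yes' for dermal ossicles, supporting them as a clade.
Most parsimonious ingroup topology: ((Gamma,Beta),(Eta,Theta)).
Theta and Eta form a cherry on this tree, so they are sister taxa.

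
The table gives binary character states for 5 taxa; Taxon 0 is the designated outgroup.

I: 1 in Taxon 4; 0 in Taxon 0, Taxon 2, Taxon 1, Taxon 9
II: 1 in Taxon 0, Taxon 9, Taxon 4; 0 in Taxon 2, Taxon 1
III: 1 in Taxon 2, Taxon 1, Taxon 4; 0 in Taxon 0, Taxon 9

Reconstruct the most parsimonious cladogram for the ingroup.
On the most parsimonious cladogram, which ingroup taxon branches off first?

Taxon 9

Character polarity is set by the outgroup: the derived state is whichever differs from the outgroup's state, so for II the derived state is '0', and for the remaining characters it is '1'.
I: derived state '1' in Taxon 4 only — an autapomorphy, so it tells us nothing about relationships among taxa.
Only Taxon 1 and Taxon 2 show the derived state '0' for II, supporting them as a clade.
III: derived state '1' in Taxon 1, Taxon 2, and Taxon 4 only — synapomorphy for {Taxon 1, Taxon 2, Taxon 4}.
Most parsimonious ingroup topology: (((Taxon 2,Taxon 1),Taxon 4),Taxon 9).
Taxon 9 is sister to the clade containing all other ingroup taxa, so it is the earliest-diverging (most basal) ingroup lineage.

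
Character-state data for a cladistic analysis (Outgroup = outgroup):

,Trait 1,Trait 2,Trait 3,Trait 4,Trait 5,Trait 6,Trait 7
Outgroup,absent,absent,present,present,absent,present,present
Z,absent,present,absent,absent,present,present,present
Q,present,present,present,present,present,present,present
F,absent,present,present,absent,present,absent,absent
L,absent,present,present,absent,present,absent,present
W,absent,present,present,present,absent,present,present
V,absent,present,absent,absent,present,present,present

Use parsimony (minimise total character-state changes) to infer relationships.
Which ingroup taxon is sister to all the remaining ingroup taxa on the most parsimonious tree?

W

Character polarity is set by the outgroup: the derived state is whichever differs from the outgroup's state, so for Trait 3, Trait 4, Trait 6, Trait 7 the derived state is 'absent', and for the remaining characters it is 'present'.
Trait 1 (derived state 'present') is unique to Q (autapomorphy; uninformative for grouping).
All ingroup taxa share the derived state 'present' for Trait 2; it defines the ingroup but does not resolve relationships within it.
Trait 3 (derived state 'absent') is shared by V and Z — a synapomorphy uniting that clade.
Only F, L, V, and Z show the derived state 'absent' for Trait 4, supporting them as a clade.
Trait 5 (derived state 'present') is shared by F, L, Q, V, and Z — a synapomorphy uniting that clade.
Trait 6: derived state 'absent' in F and L only — synapomorphy for {F, L}.
Trait 7 (derived state 'absent') is unique to F (autapomorphy; uninformative for grouping).
Most parsimonious ingroup topology: ((((Z,V),(F,L)),Q),W).
W is sister to the clade containing all other ingroup taxa, so it is the earliest-diverging (most basal) ingroup lineage.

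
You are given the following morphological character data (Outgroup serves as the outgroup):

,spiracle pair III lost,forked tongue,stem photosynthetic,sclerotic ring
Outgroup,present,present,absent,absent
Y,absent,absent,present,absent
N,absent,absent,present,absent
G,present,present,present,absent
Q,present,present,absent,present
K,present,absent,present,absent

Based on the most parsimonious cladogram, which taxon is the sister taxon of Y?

N

Character polarity is set by the outgroup: the derived state is whichever differs from the outgroup's state, so for spiracle pair III lost, forked tongue the derived state is 'absent', and for the remaining characters it is 'present'.
spiracle pair III lost: derived state 'absent' in N and Y only — synapomorphy for {N, Y}.
forked tongue: derived state 'absent' in K, N, and Y only — synapomorphy for {K, N, Y}.
stem photosynthetic (derived state 'present') is shared by G, K, N, and Y — a synapomorphy uniting that clade.
sclerotic ring: derived state 'present' in Q only — an autapomorphy, so it tells us nothing about relationships among taxa.
Most parsimonious ingroup topology: ((((Y,N),K),G),Q).
Y and N form a cherry on this tree, so they are sister taxa.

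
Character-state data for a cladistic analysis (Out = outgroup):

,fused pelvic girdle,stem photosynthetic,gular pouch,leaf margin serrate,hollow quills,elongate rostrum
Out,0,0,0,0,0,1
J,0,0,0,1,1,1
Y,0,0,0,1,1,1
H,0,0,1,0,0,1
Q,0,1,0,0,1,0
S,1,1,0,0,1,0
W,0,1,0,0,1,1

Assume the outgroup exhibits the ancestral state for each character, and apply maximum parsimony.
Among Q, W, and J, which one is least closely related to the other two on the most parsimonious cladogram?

J

Character polarity is set by the outgroup: the derived state is whichever differs from the outgroup's state, so for elongate rostrum the derived state is '0', and for the remaining characters it is '1'.
fused pelvic girdle (derived state '1') is unique to S (autapomorphy; uninformative for grouping).
stem photosynthetic: derived state '1' in Q, S, and W only — synapomorphy for {Q, S, W}.
gular pouch (derived state '1') is unique to H (autapomorphy; uninformative for grouping).
leaf margin serrate: derived state '1' in J and Y only — synapomorphy for {J, Y}.
hollow quills: derived state '1' in J, Q, S, W, and Y only — synapomorphy for {J, Q, S, W, Y}.
elongate rostrum: derived state '0' in Q and S only — synapomorphy for {Q, S}.
Most parsimonious ingroup topology: (((J,Y),((Q,S),W)),H).
W and Q share a more recent common ancestor with each other than either does with J, so J is the least closely related of the three.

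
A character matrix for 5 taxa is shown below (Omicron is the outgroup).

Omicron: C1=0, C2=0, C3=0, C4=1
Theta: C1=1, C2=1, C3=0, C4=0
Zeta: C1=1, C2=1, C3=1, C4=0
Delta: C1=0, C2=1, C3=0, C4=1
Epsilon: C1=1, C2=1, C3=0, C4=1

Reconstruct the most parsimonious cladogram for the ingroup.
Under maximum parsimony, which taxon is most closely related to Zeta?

Character polarity is set by the outgroup: the derived state is whichever differs from the outgroup's state, so for C4 the derived state is '0', and for the remaining characters it is '1'.
Only Epsilon, Theta, and Zeta show the derived state '1' for C1, supporting them as a clade.
C2 (derived state '1') is shared by all ingroup taxa — unites the whole ingroup.
C3 (derived state '1') is unique to Zeta (autapomorphy; uninformative for grouping).
C4: derived state '0' in Theta and Zeta only — synapomorphy for {Theta, Zeta}.
Most parsimonious ingroup topology: (((Zeta,Theta),Epsilon),Delta).
Zeta and Theta form a cherry on this tree, so they are sister taxa.

Theta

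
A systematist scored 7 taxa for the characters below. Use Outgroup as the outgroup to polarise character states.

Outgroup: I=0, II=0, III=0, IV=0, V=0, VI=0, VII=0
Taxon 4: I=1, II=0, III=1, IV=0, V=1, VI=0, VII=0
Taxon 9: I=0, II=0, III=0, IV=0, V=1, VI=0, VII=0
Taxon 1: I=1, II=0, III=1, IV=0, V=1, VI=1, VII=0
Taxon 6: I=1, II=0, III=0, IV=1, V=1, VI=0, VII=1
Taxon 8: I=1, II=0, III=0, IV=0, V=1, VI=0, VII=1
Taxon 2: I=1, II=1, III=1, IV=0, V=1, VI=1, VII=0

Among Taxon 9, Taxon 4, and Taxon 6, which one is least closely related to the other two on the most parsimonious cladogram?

Taxon 9

The outgroup has state '0' for every character, so '1' is the derived state throughout.
I: derived state '1' in Taxon 1, Taxon 2, Taxon 4, Taxon 6, and Taxon 8 only — synapomorphy for {Taxon 1, Taxon 2, Taxon 4, Taxon 6, Taxon 8}.
II: derived state '1' in Taxon 2 only — an autapomorphy, so it tells us nothing about relationships among taxa.
III: derived state '1' in Taxon 1, Taxon 2, and Taxon 4 only — synapomorphy for {Taxon 1, Taxon 2, Taxon 4}.
IV (derived state '1') is unique to Taxon 6 (autapomorphy; uninformative for grouping).
All ingroup taxa share the derived state '1' for V; it defines the ingroup but does not resolve relationships within it.
VI (derived state '1') is shared by Taxon 1 and Taxon 2 — a synapomorphy uniting that clade.
VII (derived state '1') is shared by Taxon 6 and Taxon 8 — a synapomorphy uniting that clade.
Most parsimonious ingroup topology: (((Taxon 4,(Taxon 1,Taxon 2)),(Taxon 6,Taxon 8)),Taxon 9).
Taxon 4 and Taxon 6 share a more recent common ancestor with each other than either does with Taxon 9, so Taxon 9 is the least closely related of the three.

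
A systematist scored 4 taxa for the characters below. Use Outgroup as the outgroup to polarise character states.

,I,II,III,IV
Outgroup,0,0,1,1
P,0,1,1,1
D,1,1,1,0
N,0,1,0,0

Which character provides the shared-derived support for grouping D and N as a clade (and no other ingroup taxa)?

IV

Character polarity is set by the outgroup: the derived state is whichever differs from the outgroup's state, so for III, IV the derived state is '0', and for the remaining characters it is '1'.
I: derived state '1' in D only — an autapomorphy, so it tells us nothing about relationships among taxa.
All ingroup taxa share the derived state '1' for II; it defines the ingroup but does not resolve relationships within it.
III (derived state '0') is unique to N (autapomorphy; uninformative for grouping).
IV: derived state '0' in D and N only — synapomorphy for {D, N}.
Most parsimonious ingroup topology: (P,(D,N)).
The clade {D, N} is supported by IV: its derived state '0' occurs in exactly those taxa and in no other taxon (including the outgroup).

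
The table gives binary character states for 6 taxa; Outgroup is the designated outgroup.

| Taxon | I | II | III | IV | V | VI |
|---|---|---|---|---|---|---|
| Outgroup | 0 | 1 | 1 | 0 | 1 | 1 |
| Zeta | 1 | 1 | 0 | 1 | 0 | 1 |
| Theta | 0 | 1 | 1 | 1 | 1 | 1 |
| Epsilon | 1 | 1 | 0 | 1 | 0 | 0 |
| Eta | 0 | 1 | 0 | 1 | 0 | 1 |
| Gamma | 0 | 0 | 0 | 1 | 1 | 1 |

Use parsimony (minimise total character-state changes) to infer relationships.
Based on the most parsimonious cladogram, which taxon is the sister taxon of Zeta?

Character polarity is set by the outgroup: the derived state is whichever differs from the outgroup's state, so for II, III, V, VI the derived state is '0', and for the remaining characters it is '1'.
Only Epsilon and Zeta show the derived state '1' for I, supporting them as a clade.
II: derived state '0' in Gamma only — an autapomorphy, so it tells us nothing about relationships among taxa.
III (derived state '0') is shared by Epsilon, Eta, Gamma, and Zeta — a synapomorphy uniting that clade.
All ingroup taxa share the derived state '1' for IV; it defines the ingroup but does not resolve relationships within it.
V: derived state '0' in Epsilon, Eta, and Zeta only — synapomorphy for {Epsilon, Eta, Zeta}.
VI: derived state '0' in Epsilon only — an autapomorphy, so it tells us nothing about relationships among taxa.
Most parsimonious ingroup topology: ((((Zeta,Epsilon),Eta),Gamma),Theta).
Zeta and Epsilon form a cherry on this tree, so they are sister taxa.

Epsilon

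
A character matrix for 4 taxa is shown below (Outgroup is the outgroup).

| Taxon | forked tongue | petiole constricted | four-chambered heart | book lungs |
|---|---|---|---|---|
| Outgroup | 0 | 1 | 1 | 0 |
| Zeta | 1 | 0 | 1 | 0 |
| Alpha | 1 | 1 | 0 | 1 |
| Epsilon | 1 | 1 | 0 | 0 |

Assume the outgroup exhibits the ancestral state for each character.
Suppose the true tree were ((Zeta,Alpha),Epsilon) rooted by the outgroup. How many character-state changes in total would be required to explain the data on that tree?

Map each character onto ((Zeta,Alpha),Epsilon) (rooted by Outgroup) and count the minimum state changes it requires (Fitch parsimony):
forked tongue: 1; petiole constricted: 1; four-chambered heart: 2; book lungs: 1.
Total tree length = 5.

5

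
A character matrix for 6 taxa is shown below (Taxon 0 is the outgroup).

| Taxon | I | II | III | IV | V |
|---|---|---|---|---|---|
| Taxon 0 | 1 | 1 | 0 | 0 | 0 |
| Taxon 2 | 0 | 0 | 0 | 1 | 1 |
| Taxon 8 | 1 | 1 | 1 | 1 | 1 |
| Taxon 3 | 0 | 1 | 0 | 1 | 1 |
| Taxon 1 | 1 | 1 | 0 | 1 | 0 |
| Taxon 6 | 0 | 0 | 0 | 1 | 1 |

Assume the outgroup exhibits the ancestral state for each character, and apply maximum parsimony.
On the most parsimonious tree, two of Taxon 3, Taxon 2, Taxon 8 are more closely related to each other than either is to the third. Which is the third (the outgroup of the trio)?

Taxon 8

Character polarity is set by the outgroup: the derived state is whichever differs from the outgroup's state, so for I, II the derived state is '0', and for the remaining characters it is '1'.
I: derived state '0' in Taxon 2, Taxon 3, and Taxon 6 only — synapomorphy for {Taxon 2, Taxon 3, Taxon 6}.
II (derived state '0') is shared by Taxon 2 and Taxon 6 — a synapomorphy uniting that clade.
III (derived state '1') is unique to Taxon 8 (autapomorphy; uninformative for grouping).
IV (derived state '1') is shared by all ingroup taxa — unites the whole ingroup.
V (derived state '1') is shared by Taxon 2, Taxon 3, Taxon 6, and Taxon 8 — a synapomorphy uniting that clade.
Most parsimonious ingroup topology: ((((Taxon 2,Taxon 6),Taxon 3),Taxon 8),Taxon 1).
Taxon 3 and Taxon 2 share a more recent common ancestor with each other than either does with Taxon 8, so Taxon 8 is the least closely related of the three.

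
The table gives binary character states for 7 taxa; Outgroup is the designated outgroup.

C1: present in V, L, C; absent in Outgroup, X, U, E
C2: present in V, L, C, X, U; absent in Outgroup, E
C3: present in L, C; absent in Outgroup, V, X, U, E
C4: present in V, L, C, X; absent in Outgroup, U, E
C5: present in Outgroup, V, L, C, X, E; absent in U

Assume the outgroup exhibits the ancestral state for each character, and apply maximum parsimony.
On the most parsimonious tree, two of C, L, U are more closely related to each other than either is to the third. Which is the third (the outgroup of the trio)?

Character polarity is set by the outgroup: the derived state is whichever differs from the outgroup's state, so for C5 the derived state is 'absent', and for the remaining characters it is 'present'.
C1 (derived state 'present') is shared by C, L, and V — a synapomorphy uniting that clade.
Only C, L, U, V, and X show the derived state 'present' for C2, supporting them as a clade.
Only C and L show the derived state 'present' for C3, supporting them as a clade.
C4 (derived state 'present') is shared by C, L, V, and X — a synapomorphy uniting that clade.
C5: derived state 'absent' in U only — an autapomorphy, so it tells us nothing about relationships among taxa.
Most parsimonious ingroup topology: ((((V,(L,C)),X),U),E).
L and C share a more recent common ancestor with each other than either does with U, so U is the least closely related of the three.

U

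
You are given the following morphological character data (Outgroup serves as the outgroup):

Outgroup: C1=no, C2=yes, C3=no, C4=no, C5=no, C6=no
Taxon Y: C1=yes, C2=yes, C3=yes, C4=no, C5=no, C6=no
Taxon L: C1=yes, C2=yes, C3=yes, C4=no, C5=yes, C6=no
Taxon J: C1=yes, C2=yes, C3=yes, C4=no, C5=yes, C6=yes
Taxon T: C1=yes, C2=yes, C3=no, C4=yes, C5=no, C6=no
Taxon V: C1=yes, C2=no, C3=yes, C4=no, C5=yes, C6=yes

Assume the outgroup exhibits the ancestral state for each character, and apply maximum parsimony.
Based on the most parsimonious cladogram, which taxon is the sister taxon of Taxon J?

Taxon V

Character polarity is set by the outgroup: the derived state is whichever differs from the outgroup's state, so for C2 the derived state is 'no', and for the remaining characters it is 'yes'.
C1 (derived state 'yes') is shared by all ingroup taxa — unites the whole ingroup.
C2: derived state 'no' in Taxon V only — an autapomorphy, so it tells us nothing about relationships among taxa.
C3 (derived state 'yes') is shared by Taxon J, Taxon L, Taxon V, and Taxon Y — a synapomorphy uniting that clade.
C4 (derived state 'yes') is unique to Taxon T (autapomorphy; uninformative for grouping).
Only Taxon J, Taxon L, and Taxon V show the derived state 'yes' for C5, supporting them as a clade.
C6: derived state 'yes' in Taxon J and Taxon V only — synapomorphy for {Taxon J, Taxon V}.
Most parsimonious ingroup topology: ((Taxon Y,(Taxon L,(Taxon J,Taxon V))),Taxon T).
Taxon J and Taxon V form a cherry on this tree, so they are sister taxa.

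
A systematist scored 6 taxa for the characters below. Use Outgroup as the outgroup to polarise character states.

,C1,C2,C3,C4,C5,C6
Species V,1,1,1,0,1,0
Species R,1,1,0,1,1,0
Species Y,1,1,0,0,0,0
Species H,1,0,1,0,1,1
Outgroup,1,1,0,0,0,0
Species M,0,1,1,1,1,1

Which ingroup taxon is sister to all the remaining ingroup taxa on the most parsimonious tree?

Character polarity is set by the outgroup: the derived state is whichever differs from the outgroup's state, so for C1, C2 the derived state is '0', and for the remaining characters it is '1'.
C1: derived state '0' in Species M only — an autapomorphy, so it tells us nothing about relationships among taxa.
C2: derived state '0' in Species H only — an autapomorphy, so it tells us nothing about relationships among taxa.
C3 (derived state '1') is shared by Species H, Species M, and Species V — a synapomorphy uniting that clade.
C4 (state '1') occurs in Species M and Species R but conflicts with the nesting implied by the other characters — most parsimoniously interpreted as homoplasy.
C5: derived state '1' in Species H, Species M, Species R, and Species V only — synapomorphy for {Species H, Species M, Species R, Species V}.
C6 (derived state '1') is shared by Species H and Species M — a synapomorphy uniting that clade.
Most parsimonious ingroup topology: (((Species V,(Species H,Species M)),Species R),Species Y).
Species Y is sister to the clade containing all other ingroup taxa, so it is the earliest-diverging (most basal) ingroup lineage.

Species Y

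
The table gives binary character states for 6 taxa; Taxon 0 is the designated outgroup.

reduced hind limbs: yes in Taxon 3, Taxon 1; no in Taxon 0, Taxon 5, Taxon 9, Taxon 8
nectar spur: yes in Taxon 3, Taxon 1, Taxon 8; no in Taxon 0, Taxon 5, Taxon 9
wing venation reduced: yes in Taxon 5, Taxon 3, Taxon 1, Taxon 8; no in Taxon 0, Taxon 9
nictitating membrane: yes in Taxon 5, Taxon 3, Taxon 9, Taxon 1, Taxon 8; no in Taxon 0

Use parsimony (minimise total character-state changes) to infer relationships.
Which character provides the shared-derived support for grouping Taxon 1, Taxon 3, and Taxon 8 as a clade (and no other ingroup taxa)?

nectar spur

The outgroup has state 'no' for every character, so 'yes' is the derived state throughout.
reduced hind limbs: derived state 'yes' in Taxon 1 and Taxon 3 only — synapomorphy for {Taxon 1, Taxon 3}.
nectar spur (derived state 'yes') is shared by Taxon 1, Taxon 3, and Taxon 8 — a synapomorphy uniting that clade.
Only Taxon 1, Taxon 3, Taxon 5, and Taxon 8 show the derived state 'yes' for wing venation reduced, supporting them as a clade.
nictitating membrane (derived state 'yes') is shared by all ingroup taxa — unites the whole ingroup.
Most parsimonious ingroup topology: ((Taxon 5,((Taxon 3,Taxon 1),Taxon 8)),Taxon 9).
The clade {Taxon 1, Taxon 3, Taxon 8} is supported by nectar spur: its derived state 'yes' occurs in exactly those taxa and in no other taxon (including the outgroup).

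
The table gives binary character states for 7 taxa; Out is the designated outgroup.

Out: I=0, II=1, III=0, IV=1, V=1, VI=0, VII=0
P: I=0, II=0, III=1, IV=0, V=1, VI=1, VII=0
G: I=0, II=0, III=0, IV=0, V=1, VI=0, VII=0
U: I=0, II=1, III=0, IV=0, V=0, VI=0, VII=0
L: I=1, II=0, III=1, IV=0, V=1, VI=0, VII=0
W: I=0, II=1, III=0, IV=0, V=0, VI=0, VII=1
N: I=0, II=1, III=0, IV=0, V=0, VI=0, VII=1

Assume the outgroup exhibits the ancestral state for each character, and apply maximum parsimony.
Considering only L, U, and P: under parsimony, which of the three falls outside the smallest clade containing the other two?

Character polarity is set by the outgroup: the derived state is whichever differs from the outgroup's state, so for II, IV, V the derived state is '0', and for the remaining characters it is '1'.
I: derived state '1' in L only — an autapomorphy, so it tells us nothing about relationships among taxa.
II: derived state '0' in G, L, and P only — synapomorphy for {G, L, P}.
Only L and P show the derived state '1' for III, supporting them as a clade.
All ingroup taxa share the derived state '0' for IV; it defines the ingroup but does not resolve relationships within it.
Only N, U, and W show the derived state '0' for V, supporting them as a clade.
VI: derived state '1' in P only — an autapomorphy, so it tells us nothing about relationships among taxa.
Only N and W show the derived state '1' for VII, supporting them as a clade.
Most parsimonious ingroup topology: (((P,L),G),(U,(W,N))).
P and L share a more recent common ancestor with each other than either does with U, so U is the least closely related of the three.

U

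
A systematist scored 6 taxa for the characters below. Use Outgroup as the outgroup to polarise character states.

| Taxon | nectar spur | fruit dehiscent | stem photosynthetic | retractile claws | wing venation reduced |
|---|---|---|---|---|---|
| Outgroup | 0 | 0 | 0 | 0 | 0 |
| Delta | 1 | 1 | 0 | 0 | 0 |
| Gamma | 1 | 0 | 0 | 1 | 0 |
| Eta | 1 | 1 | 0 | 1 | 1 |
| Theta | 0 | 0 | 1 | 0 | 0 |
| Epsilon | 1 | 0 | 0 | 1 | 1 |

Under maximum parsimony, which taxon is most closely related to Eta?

The outgroup has state '0' for every character, so '1' is the derived state throughout.
nectar spur: derived state '1' in Delta, Epsilon, Eta, and Gamma only — synapomorphy for {Delta, Epsilon, Eta, Gamma}.
fruit dehiscent (state '1') occurs in Delta and Eta but conflicts with the nesting implied by the other characters — most parsimoniously interpreted as homoplasy.
stem photosynthetic: derived state '1' in Theta only — an autapomorphy, so it tells us nothing about relationships among taxa.
retractile claws (derived state '1') is shared by Epsilon, Eta, and Gamma — a synapomorphy uniting that clade.
Only Epsilon and Eta show the derived state '1' for wing venation reduced, supporting them as a clade.
Most parsimonious ingroup topology: ((Delta,(Gamma,(Eta,Epsilon))),Theta).
Eta and Epsilon form a cherry on this tree, so they are sister taxa.

Epsilon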